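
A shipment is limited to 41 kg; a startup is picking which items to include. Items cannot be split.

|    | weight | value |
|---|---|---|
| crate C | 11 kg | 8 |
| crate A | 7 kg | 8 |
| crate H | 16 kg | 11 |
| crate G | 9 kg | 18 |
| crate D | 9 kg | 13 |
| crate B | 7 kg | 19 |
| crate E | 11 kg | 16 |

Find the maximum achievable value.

66

crate G + crate D + crate B + crate E: weight 9 + 9 + 7 + 11 = 36 ≤ 41, value 18 + 13 + 19 + 16 = 66.
crate C + crate G + crate B + crate E: weight 11 + 9 + 7 + 11 = 38 ≤ 41, value 8 + 18 + 19 + 16 = 61.
crate A + crate G + crate B + crate E: weight 7 + 9 + 7 + 11 = 34 ≤ 41, value 8 + 18 + 19 + 16 = 61.
Best is crate G, crate D, crate B, and crate E with total value 66.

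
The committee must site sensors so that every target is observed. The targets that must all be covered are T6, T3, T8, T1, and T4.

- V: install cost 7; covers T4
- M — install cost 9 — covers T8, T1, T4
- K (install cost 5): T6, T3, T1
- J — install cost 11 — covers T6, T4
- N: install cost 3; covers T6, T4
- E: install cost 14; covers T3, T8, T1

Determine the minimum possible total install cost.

The greedy cost-per-new-target heuristic would pick N, K, and M for 17, but a cheaper cover exists.
Choose M and K: together they cover T6, T3, T8, T1, T4 — every target.
Total install cost: 9 + 5 = 14.
No cover costs less than 14.

14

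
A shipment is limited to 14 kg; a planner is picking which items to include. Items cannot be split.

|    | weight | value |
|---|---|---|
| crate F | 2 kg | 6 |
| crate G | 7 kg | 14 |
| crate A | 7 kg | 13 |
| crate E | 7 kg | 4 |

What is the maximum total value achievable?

crate G + crate A: weight 7 + 7 = 14 ≤ 14, value 14 + 13 = 27.
crate F + crate A: weight 2 + 7 = 9 ≤ 14, value 6 + 13 = 19.
crate F + crate G: weight 2 + 7 = 9 ≤ 14, value 6 + 14 = 20.
Best is crate G and crate A with total value 27.

27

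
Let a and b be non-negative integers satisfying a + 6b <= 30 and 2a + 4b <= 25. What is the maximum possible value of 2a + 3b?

The continuous relaxation peaks at (12.5, 0) with value 25.00; rounding to a feasible lattice point costs some objective.
(a,b)=(12,0): 1·12+6·0=12≤30, 2·12+4·0=24≤25, objective 24.
(a,b)=(11,0): 1·11+6·0=11≤30, 2·11+4·0=22≤25, objective 22.
No feasible integer point exceeds 24.

24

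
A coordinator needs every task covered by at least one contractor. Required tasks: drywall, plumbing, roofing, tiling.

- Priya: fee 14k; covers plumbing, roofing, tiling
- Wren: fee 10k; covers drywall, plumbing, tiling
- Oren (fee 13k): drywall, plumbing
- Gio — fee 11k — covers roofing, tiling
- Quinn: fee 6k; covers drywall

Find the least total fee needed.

20

The greedy cost-per-new-task heuristic would pick Wren and Gio for 21, but a cheaper cover exists.
Choose Priya and Quinn: together they cover drywall, plumbing, roofing, tiling — every task.
Total fee: 14 + 6 = 20.
No cover costs less than 20.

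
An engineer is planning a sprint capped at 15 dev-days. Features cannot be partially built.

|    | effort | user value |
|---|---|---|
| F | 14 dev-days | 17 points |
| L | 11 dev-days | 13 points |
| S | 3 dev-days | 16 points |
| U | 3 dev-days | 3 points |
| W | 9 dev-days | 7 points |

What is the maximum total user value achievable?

This is an integer program with binary decision variables.
Take L and S: effort 11 + 3 = 14 ≤ 15, user value 13 + 16 = 29.
No other feasible combination does better.

29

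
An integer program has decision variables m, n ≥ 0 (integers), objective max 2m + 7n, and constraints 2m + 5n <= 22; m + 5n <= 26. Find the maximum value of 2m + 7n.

30

The continuous relaxation peaks at (0, 4.4) with value 30.80; rounding to a feasible lattice point costs some objective.
(m,n)=(1,4): 2·1+5·4=22≤22, 1·1+5·4=21≤26, objective 30.
(m,n)=(0,4): 2·0+5·4=20≤22, 1·0+5·4=20≤26, objective 28.
(m,n)=(2,3): 2·2+5·3=19≤22, 1·2+5·3=17≤26, objective 25.
(m,n)=(1,3): 2·1+5·3=17≤22, 1·1+5·3=16≤26, objective 23.
No feasible integer point exceeds 30.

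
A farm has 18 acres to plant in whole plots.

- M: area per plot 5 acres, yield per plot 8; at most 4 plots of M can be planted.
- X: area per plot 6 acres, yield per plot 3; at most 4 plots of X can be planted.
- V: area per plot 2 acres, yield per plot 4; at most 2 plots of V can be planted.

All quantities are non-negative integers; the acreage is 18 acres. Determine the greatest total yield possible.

28

3×M and 1×V: area 17 ≤ 18, yield 3·8 + 1·4 = 28.
2×M and 2×V: area 14 ≤ 18, yield 2·8 + 2·4 = 24.
Best is 28.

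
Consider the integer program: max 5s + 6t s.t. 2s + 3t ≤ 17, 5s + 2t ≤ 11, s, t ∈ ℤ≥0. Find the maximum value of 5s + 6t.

30

(s,t)=(0,5) is feasible, giving 30.
(s,t)=(0,4) is feasible, giving 24.
Maximum is 30 at (s,t)=(0,5).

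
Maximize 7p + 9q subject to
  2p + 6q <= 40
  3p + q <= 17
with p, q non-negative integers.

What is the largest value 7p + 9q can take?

(p,q)=(4,5): 2·4+6·5=38≤40, 3·4+1·5=17≤17, objective 73.
(p,q)=(2,6): 2·2+6·6=40≤40, 3·2+1·6=12≤17, objective 68.
The best lattice point is (4,5), giving 73.

73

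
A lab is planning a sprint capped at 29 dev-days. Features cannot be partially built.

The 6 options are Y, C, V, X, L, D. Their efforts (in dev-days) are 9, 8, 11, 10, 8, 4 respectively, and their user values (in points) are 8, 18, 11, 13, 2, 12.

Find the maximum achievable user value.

43

Treat it as a binary knapsack problem.
Take C, X, and D: effort 8 + 10 + 4 = 22 ≤ 29, user value 18 + 13 + 12 = 43.
No other feasible combination does better.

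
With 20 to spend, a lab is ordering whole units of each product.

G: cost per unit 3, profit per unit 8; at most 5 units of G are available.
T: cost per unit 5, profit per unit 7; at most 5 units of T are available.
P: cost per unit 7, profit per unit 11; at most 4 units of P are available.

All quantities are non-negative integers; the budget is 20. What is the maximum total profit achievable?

5×G and 1×T: cost 20 ≤ 20, profit 5·8 + 1·7 = 47.
4×G and 1×P: cost 19 ≤ 20, profit 4·8 + 1·11 = 43.
Best is 47.

47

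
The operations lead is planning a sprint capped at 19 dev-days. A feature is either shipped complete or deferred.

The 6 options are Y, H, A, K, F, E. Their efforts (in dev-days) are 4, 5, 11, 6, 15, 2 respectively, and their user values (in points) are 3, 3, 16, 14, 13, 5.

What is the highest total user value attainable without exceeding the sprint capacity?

35

Treat it as a binary knapsack problem.
A + K: effort 11 + 6 = 17 ≤ 19, user value 16 + 14 = 30.
Y + H + K + E: effort 4 + 5 + 6 + 2 = 17 ≤ 19, user value 3 + 3 + 14 + 5 = 25.
A + K + E: effort 11 + 6 + 2 = 19 ≤ 19, user value 16 + 14 + 5 = 35.
Best is A, K, and E with total user value 35.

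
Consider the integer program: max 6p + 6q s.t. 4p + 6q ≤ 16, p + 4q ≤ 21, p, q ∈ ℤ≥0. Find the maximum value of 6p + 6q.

(p,q)=(4,0): 4·4+6·0=16≤16, 1·4+4·0=4≤21, objective 24.
(p,q)=(3,0): 4·3+6·0=12≤16, 1·3+4·0=3≤21, objective 18.
Maximum is 24 at (p,q)=(4,0).

24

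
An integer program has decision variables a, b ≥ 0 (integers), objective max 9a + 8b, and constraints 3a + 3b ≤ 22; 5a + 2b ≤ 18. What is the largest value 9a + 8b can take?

The continuous relaxation peaks at (1.11, 6.22) with value 59.78; rounding to a feasible lattice point costs some objective.
(a,b)=(1,6): 3·1+3·6=21≤22, 5·1+2·6=17≤18, objective 57.
(a,b)=(0,7): 3·0+3·7=21≤22, 5·0+2·7=14≤18, objective 56.
No feasible integer point exceeds 57.

57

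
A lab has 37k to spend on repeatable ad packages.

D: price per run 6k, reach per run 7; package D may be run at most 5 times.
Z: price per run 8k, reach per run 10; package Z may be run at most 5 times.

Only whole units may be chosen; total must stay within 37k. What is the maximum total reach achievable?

44

This is a bounded integer knapsack.
Z has the best ratio (10/8); taking only Z gives at most 4×10 = 40 (stopped by the price limit).
Mixing does better — 2×D and 3×Z: price 36 ≤ 37, reach 2·7 + 3·10 = 44.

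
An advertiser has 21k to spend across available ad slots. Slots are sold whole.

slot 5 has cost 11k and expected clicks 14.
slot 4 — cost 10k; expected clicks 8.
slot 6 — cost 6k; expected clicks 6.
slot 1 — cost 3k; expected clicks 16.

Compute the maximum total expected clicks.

slot 5 + slot 6 + slot 1: cost 11 + 6 + 3 = 20 ≤ 21, expected clicks 14 + 6 + 16 = 36.
slot 5 + slot 1: cost 11 + 3 = 14 ≤ 21, expected clicks 14 + 16 = 30.
slot 4 + slot 6 + slot 1: cost 10 + 6 + 3 = 19 ≤ 21, expected clicks 8 + 6 + 16 = 30.
Best is slot 5, slot 6, and slot 1 with total expected clicks 36.

36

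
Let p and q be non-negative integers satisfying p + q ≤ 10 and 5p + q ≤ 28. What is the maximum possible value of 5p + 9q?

(p,q)=(0,10): 1·0+1·10=10≤10, 5·0+1·10=10≤28, objective 90.
(p,q)=(1,9): 1·1+1·9=10≤10, 5·1+1·9=14≤28, objective 86.
The best lattice point is (0,10), giving 90.

90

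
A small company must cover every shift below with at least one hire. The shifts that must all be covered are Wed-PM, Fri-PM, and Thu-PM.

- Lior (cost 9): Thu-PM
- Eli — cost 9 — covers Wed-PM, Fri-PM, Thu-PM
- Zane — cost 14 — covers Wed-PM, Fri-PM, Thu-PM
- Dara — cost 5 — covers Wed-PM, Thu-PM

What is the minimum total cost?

This is an integer covering problem.
The greedy cost-per-new-shift heuristic would pick Dara and Eli for 14, but a cheaper cover exists.
Eli alone covers Wed-PM, Fri-PM, Thu-PM — every shift.
Total cost: 9.
No cover costs less than 9.

9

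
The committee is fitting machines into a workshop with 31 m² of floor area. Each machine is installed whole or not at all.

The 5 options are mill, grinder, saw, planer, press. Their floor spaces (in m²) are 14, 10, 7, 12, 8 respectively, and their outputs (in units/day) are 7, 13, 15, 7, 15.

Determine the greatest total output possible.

43

Take grinder, saw, and press: floor space 10 + 7 + 8 = 25 ≤ 31, output 13 + 15 + 15 = 43.
No other feasible combination does better.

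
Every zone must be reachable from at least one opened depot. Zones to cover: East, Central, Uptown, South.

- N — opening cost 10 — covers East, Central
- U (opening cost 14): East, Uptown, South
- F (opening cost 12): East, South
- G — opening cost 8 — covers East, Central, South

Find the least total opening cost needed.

Choose U and G: together they cover East, Central, Uptown, South — every zone.
Total opening cost: 14 + 8 = 22.
No cover costs less than 22.

22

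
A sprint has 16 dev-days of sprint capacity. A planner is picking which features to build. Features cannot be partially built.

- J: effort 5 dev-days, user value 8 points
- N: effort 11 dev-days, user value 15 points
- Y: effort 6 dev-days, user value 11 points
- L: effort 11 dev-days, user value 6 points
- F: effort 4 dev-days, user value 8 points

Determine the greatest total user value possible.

27

Take J, Y, and F: effort 5 + 6 + 4 = 15 ≤ 16, user value 8 + 11 + 8 = 27.
No other feasible combination does better.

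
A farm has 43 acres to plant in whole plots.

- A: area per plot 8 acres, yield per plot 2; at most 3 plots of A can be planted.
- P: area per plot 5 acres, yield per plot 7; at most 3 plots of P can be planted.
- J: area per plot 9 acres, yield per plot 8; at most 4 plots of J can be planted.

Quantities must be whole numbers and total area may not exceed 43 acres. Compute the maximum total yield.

Take 3×P and 3×J: area 42 ≤ 43, yield 3·7 + 3·8 = 45.
P has the best ratio (7/5) and is taken to its limit of 3; remaining capacity is filled optimally with the others.

45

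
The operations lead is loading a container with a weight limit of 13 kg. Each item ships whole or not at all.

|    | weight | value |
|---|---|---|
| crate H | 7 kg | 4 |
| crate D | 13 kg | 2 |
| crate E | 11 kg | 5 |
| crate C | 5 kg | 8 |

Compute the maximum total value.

12

Take crate H and crate C: weight 7 + 5 = 12 ≤ 13, value 4 + 8 = 12.
No other feasible combination does better.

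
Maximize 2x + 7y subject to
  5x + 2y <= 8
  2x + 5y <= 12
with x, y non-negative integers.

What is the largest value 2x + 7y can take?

14

Relaxing integrality, the LP optimum is 16.80 at (x,y) = (0, 2.4), which is not an integer point.
(x,y)=(0,2) is feasible, giving 14.
(x,y)=(1,1) is feasible, giving 9.
(x,y)=(0,1) is feasible, giving 7.
No feasible integer point exceeds 14.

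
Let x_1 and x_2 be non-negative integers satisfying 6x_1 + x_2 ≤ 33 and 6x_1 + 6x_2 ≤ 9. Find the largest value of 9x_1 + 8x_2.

(x_1,x_2)=(1,0): 6·1+1·0=6≤33, 6·1+6·0=6≤9, objective 9.
(x_1,x_2)=(0,1): 6·0+1·1=1≤33, 6·0+6·1=6≤9, objective 8.
(x_1,x_2)=(0,0): 6·0+1·0=0≤33, 6·0+6·0=0≤9, objective 0.
No feasible integer point exceeds 9.

9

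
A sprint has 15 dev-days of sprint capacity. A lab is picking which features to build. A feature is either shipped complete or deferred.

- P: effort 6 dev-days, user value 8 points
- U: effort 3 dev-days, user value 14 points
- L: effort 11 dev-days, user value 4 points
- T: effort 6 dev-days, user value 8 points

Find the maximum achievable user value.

P + U: effort 6 + 3 = 9 ≤ 15, user value 8 + 14 = 22.
U + T: effort 3 + 6 = 9 ≤ 15, user value 14 + 8 = 22.
P + U + T: effort 6 + 3 + 6 = 15 ≤ 15, user value 8 + 14 + 8 = 30.
Best is P, U, and T with total user value 30.

30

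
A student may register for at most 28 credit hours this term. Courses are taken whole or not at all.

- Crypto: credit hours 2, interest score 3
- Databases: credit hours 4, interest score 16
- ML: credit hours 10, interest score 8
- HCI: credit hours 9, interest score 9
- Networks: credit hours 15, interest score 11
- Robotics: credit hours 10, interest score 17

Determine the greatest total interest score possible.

45

Crypto + Databases + ML + Robotics: credit hours 2 + 4 + 10 + 10 = 26 ≤ 28, interest score 3 + 16 + 8 + 17 = 44.
Databases + HCI + Robotics: credit hours 4 + 9 + 10 = 23 ≤ 28, interest score 16 + 9 + 17 = 42.
Crypto + Databases + HCI + Robotics: credit hours 2 + 4 + 9 + 10 = 25 ≤ 28, interest score 3 + 16 + 9 + 17 = 45.
Best is Crypto, Databases, HCI, and Robotics with total interest score 45.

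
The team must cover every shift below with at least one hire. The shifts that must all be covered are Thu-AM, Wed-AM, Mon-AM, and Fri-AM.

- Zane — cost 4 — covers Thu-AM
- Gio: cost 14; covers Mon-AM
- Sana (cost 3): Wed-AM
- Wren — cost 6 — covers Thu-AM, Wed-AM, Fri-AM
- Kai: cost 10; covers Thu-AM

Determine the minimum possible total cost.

This is a weighted set-cover instance.
Choose Gio and Wren: together they cover Thu-AM, Wed-AM, Mon-AM, Fri-AM — every shift.
Total cost: 14 + 6 = 20.
No cover costs less than 20.

20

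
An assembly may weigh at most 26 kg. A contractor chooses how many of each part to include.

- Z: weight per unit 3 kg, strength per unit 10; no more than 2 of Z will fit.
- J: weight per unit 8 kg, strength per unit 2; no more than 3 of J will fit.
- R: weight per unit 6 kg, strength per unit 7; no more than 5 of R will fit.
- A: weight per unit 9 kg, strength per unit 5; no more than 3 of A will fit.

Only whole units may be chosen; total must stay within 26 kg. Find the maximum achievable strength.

2×Z and 3×R: weight 24 ≤ 26, strength 2·10 + 3·7 = 41.
2×Z, 1×J, and 2×R: weight 26 ≤ 26, strength 2·10 + 1·2 + 2·7 = 36.
Best is 41.

41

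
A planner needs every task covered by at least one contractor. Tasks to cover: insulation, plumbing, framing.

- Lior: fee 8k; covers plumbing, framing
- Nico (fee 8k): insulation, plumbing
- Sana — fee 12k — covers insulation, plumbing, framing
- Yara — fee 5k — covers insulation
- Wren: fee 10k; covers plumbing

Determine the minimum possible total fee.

12

This is a weighted set-cover instance.
Sana alone covers insulation, plumbing, framing — every task.
Total fee: 12.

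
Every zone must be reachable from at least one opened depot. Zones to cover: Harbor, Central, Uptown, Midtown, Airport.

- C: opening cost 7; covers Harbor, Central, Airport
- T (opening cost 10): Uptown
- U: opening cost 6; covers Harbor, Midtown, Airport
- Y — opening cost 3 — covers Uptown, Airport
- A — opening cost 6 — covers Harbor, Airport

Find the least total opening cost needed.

16

Choose C, U, and Y: together they cover Harbor, Central, Uptown, Midtown, Airport — every zone.
Total opening cost: 7 + 6 + 3 = 16.
No cover costs less than 16.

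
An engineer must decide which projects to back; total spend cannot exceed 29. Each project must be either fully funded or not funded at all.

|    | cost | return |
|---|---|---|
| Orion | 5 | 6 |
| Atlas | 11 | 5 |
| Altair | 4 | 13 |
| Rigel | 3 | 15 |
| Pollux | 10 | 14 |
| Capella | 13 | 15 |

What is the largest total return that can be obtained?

Orion + Altair + Rigel + Capella: cost 5 + 4 + 3 + 13 = 25 ≤ 29, return 6 + 13 + 15 + 15 = 49.
Orion + Altair + Rigel + Pollux: cost 5 + 4 + 3 + 10 = 22 ≤ 29, return 6 + 13 + 15 + 14 = 48.
Atlas + Altair + Rigel + Pollux: cost 11 + 4 + 3 + 10 = 28 ≤ 29, return 5 + 13 + 15 + 14 = 47.
Best is Orion, Altair, Rigel, and Capella with total return 49.

49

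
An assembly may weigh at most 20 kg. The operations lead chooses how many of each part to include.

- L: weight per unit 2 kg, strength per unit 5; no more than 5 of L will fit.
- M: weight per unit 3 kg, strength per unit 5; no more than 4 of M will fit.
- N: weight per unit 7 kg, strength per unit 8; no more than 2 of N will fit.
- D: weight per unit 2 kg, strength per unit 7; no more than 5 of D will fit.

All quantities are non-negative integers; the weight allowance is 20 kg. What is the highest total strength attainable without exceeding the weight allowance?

Take 5×L and 5×D: weight 20 ≤ 20, strength 5·5 + 5·7 = 60.
D has the best ratio (7/2) and is taken to its limit of 5; remaining capacity is filled optimally with the others.

60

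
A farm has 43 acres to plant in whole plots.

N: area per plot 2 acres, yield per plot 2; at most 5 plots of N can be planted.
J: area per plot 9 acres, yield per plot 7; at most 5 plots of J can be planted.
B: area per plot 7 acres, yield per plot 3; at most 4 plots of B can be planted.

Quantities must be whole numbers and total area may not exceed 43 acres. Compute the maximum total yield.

N has the best ratio (2/2); taking only N gives at most 5×2 = 10 (stopped by the supply cap of 5).
Mixing does better — 3×N and 4×J: area 42 ≤ 43, yield 3·2 + 4·7 = 34.

34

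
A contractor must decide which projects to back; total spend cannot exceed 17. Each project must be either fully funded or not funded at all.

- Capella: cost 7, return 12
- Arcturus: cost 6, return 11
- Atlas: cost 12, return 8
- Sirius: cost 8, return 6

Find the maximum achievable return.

Arcturus + Sirius: cost 6 + 8 = 14 ≤ 17, return 11 + 6 = 17.
Capella + Arcturus: cost 7 + 6 = 13 ≤ 17, return 12 + 11 = 23.
Capella + Sirius: cost 7 + 8 = 15 ≤ 17, return 12 + 6 = 18.
Best is Capella and Arcturus with total return 23.

23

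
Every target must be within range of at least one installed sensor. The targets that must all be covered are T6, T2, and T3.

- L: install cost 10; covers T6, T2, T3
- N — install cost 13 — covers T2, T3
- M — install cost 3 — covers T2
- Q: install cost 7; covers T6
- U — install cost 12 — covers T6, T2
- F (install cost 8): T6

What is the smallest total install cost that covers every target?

10

The greedy cost-per-new-target heuristic would pick M and L for 13, but a cheaper cover exists.
L alone covers T6, T2, T3 — every target.
Total install cost: 10.
No cover costs less than 10.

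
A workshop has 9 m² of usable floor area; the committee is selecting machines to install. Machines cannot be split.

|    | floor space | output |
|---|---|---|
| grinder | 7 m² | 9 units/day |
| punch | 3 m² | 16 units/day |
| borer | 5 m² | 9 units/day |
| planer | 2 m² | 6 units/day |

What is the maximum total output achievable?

25

Allowing fractional choices, the relaxed optimum would be about 29.2, but machines are indivisible.
punch + planer: floor space 3 + 2 = 5 ≤ 9, output 16 + 6 = 22.
punch: floor space 3 ≤ 9, output 16.
punch + borer: floor space 3 + 5 = 8 ≤ 9, output 16 + 9 = 25.
Best is punch and borer with total output 25.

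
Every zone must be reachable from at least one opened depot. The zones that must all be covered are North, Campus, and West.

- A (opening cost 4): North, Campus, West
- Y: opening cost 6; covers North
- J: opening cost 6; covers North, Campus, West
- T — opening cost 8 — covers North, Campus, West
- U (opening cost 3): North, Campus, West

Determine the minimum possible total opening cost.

U alone covers North, Campus, West — every zone.
Total opening cost: 3.
No cover costs less than 3.

3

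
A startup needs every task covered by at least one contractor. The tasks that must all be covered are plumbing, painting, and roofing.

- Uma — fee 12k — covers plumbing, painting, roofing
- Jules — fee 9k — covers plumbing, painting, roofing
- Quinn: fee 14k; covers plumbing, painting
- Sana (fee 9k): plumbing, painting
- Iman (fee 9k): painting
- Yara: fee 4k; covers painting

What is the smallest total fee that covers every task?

9

Jules alone covers plumbing, painting, roofing — every task.
Total fee: 9.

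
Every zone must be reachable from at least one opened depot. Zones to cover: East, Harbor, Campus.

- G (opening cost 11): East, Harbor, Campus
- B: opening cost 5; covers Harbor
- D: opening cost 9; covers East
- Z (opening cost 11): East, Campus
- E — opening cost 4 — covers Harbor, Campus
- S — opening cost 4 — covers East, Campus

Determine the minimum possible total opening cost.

8

Choose E and S: together they cover East, Harbor, Campus — every zone.
Total opening cost: 4 + 4 = 8.
No cover costs less than 8.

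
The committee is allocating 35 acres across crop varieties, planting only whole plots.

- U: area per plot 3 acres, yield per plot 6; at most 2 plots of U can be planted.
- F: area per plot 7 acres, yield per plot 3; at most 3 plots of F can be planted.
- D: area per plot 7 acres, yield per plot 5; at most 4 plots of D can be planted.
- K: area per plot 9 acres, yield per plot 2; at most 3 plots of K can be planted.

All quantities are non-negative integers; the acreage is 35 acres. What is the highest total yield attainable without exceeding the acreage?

32

This is a bounded integer knapsack.
2×U, 1×F, and 3×D: area 34 ≤ 35, yield 2·6 + 1·3 + 3·5 = 30.
2×U and 4×D: area 34 ≤ 35, yield 2·6 + 4·5 = 32.
Best is 32.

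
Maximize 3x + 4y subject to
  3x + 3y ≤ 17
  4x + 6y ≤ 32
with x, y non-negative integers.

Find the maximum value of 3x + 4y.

Relaxing integrality, the LP optimum is 21.67 at (x,y) = (1, 4.67), which is not an integer point.
(x,y)=(0,5): 3·0+3·5=15≤17, 4·0+6·5=30≤32, objective 20.
(x,y)=(1,4): 3·1+3·4=15≤17, 4·1+6·4=28≤32, objective 19.
(x,y)=(2,3): 3·2+3·3=15≤17, 4·2+6·3=26≤32, objective 18.
Maximum is 20 at (x,y)=(0,5).

20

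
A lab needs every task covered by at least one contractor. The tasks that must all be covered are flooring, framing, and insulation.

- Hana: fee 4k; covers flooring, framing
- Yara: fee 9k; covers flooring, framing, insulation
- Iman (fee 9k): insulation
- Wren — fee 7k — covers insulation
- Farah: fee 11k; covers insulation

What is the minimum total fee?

This is an integer covering problem.
Yara alone covers flooring, framing, insulation — every task.
Total fee: 9.

9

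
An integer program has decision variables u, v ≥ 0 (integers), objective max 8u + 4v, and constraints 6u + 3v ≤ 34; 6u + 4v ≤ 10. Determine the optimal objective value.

12

The continuous relaxation peaks at (1.67, 0) with value 13.33; rounding to a feasible lattice point costs some objective.
(u,v)=(1,1): 6·1+3·1=9≤34, 6·1+4·1=10≤10, objective 12.
(u,v)=(0,2): 6·0+3·2=6≤34, 6·0+4·2=8≤10, objective 8.
(u,v)=(1,0): 6·1+3·0=6≤34, 6·1+4·0=6≤10, objective 8.
No feasible integer point exceeds 12.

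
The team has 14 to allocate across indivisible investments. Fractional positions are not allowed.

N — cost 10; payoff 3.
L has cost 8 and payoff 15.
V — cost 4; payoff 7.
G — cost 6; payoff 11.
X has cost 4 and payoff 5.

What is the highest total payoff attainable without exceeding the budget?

26

This is an integer program with binary decision variables.
Take L and G: cost 8 + 6 = 14 ≤ 14, payoff 15 + 11 = 26.
No other feasible combination does better.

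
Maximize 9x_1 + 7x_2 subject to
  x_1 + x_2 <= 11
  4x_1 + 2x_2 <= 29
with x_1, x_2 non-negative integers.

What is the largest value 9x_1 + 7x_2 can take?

83

The continuous relaxation peaks at (3.5, 7.5) with value 84.00; rounding to a feasible lattice point costs some objective.
(x_1,x_2)=(3,8) is feasible, giving 83.
(x_1,x_2)=(2,9) is feasible, giving 81.
(x_1,x_2)=(4,6) is feasible, giving 78.
No feasible integer point exceeds 83.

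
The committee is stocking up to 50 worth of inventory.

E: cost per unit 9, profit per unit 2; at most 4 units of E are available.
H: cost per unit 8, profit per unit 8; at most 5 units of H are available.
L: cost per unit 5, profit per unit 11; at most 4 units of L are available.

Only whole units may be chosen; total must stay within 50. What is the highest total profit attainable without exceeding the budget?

4×H and 3×L: cost 47 ≤ 50, profit 4·8 + 3·11 = 65.
3×H and 4×L: cost 44 ≤ 50, profit 3·8 + 4·11 = 68.
Best is 68.

68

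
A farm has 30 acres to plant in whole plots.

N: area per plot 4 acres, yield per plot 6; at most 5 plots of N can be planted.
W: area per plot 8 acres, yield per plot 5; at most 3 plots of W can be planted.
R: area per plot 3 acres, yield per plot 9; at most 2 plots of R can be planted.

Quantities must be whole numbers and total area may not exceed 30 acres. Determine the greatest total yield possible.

4×N, 1×W, and 2×R: area 30 ≤ 30, yield 4·6 + 1·5 + 2·9 = 47.
5×N and 2×R: area 26 ≤ 30, yield 5·6 + 2·9 = 48.
Best is 48.

48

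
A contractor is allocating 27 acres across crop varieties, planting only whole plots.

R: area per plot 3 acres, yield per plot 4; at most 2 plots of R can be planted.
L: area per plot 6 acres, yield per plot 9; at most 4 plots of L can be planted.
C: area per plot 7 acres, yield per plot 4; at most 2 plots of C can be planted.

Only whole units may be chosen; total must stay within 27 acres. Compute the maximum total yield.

This is a bounded integer knapsack.
4×L: area 24 ≤ 27, yield 4·9 = 36.
1×R and 4×L: area 27 ≤ 27, yield 1·4 + 4·9 = 40.
Best is 40.

40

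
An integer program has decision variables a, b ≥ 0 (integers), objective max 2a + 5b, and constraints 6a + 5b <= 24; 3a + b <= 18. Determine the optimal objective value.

20

(a,b)=(0,4) is feasible, giving 20.
(a,b)=(1,3) is feasible, giving 17.
Maximum is 20 at (a,b)=(0,4).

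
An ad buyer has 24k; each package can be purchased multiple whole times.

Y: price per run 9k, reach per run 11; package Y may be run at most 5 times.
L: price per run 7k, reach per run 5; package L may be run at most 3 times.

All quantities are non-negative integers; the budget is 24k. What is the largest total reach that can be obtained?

2×Y: price 18 ≤ 24, reach 2·11 = 22.
1×Y and 2×L: price 23 ≤ 24, reach 1·11 + 2·5 = 21.
Best is 22.

22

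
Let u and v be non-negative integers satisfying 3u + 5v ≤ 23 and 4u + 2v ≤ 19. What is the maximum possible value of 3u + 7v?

31

(u,v)=(1,4): 3·1+5·4=23≤23, 4·1+2·4=12≤19, objective 31.
(u,v)=(0,4): 3·0+5·4=20≤23, 4·0+2·4=8≤19, objective 28.
The best lattice point is (1,4), giving 31.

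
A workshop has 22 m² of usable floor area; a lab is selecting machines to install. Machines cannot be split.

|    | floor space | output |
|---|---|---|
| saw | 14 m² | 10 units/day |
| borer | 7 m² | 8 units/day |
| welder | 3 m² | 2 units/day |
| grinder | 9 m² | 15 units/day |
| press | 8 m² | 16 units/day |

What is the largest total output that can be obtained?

33

grinder + press: floor space 9 + 8 = 17 ≤ 22, output 15 + 16 = 31.
borer + welder + press: floor space 7 + 3 + 8 = 18 ≤ 22, output 8 + 2 + 16 = 26.
welder + grinder + press: floor space 3 + 9 + 8 = 20 ≤ 22, output 2 + 15 + 16 = 33.
Best is welder, grinder, and press with total output 33.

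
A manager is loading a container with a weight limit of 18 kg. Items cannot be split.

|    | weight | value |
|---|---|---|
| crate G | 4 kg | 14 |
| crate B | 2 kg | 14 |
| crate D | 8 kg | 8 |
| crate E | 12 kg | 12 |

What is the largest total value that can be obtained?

40

Take crate G, crate B, and crate E: weight 4 + 2 + 12 = 18 ≤ 18, value 14 + 14 + 12 = 40.
No other feasible combination does better.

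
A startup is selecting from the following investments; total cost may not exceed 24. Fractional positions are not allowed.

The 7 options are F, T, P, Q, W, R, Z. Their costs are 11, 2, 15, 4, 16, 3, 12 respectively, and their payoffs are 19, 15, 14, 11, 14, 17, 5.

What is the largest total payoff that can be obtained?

62

F + T + Q + R: cost 11 + 2 + 4 + 3 = 20 ≤ 24, payoff 19 + 15 + 11 + 17 = 62.
T + P + Q + R: cost 2 + 15 + 4 + 3 = 24 ≤ 24, payoff 15 + 14 + 11 + 17 = 57.
Best is F, T, Q, and R with total payoff 62.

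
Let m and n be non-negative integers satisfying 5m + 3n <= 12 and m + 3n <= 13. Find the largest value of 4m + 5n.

20

(m,n)=(0,4): 5·0+3·4=12≤12, 1·0+3·4=12≤13, objective 20.
(m,n)=(0,3): 5·0+3·3=9≤12, 1·0+3·3=9≤13, objective 15.
Maximum is 20 at (m,n)=(0,4).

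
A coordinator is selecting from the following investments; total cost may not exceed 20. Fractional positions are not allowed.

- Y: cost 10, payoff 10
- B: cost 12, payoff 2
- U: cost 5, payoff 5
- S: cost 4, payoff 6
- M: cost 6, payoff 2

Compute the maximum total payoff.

Take Y, U, and S: cost 10 + 5 + 4 = 19 ≤ 20, payoff 10 + 5 + 6 = 21.
No other feasible combination does better.

21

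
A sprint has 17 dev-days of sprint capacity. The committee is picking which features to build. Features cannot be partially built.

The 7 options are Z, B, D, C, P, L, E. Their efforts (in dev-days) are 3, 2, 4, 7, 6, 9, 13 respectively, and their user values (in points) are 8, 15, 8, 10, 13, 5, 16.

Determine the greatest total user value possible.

Z + B + D + C: effort 3 + 2 + 4 + 7 = 16 ≤ 17, user value 8 + 15 + 8 + 10 = 41.
B + C + P: effort 2 + 7 + 6 = 15 ≤ 17, user value 15 + 10 + 13 = 38.
Z + B + D + P: effort 3 + 2 + 4 + 6 = 15 ≤ 17, user value 8 + 15 + 8 + 13 = 44.
Best is Z, B, D, and P with total user value 44.

44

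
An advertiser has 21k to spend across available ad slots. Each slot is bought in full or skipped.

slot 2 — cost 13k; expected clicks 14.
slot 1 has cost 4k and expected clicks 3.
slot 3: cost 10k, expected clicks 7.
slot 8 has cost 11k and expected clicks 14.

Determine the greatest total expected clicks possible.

21

Allowing fractional choices, the relaxed optimum would be about 24.8, but ad slots are indivisible.
slot 1 + slot 8: cost 4 + 11 = 15 ≤ 21, expected clicks 3 + 14 = 17.
slot 3 + slot 8: cost 10 + 11 = 21 ≤ 21, expected clicks 7 + 14 = 21.
Best is slot 3 and slot 8 with total expected clicks 21.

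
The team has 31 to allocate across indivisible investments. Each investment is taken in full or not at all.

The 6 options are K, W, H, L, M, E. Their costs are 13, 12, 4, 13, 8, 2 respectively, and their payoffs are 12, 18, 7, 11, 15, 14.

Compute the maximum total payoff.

W + H + L + E: cost 12 + 4 + 13 + 2 = 31 ≤ 31, payoff 18 + 7 + 11 + 14 = 50.
K + W + H + E: cost 13 + 12 + 4 + 2 = 31 ≤ 31, payoff 12 + 18 + 7 + 14 = 51.
W + H + M + E: cost 12 + 4 + 8 + 2 = 26 ≤ 31, payoff 18 + 7 + 15 + 14 = 54.
Best is W, H, M, and E with total payoff 54.

54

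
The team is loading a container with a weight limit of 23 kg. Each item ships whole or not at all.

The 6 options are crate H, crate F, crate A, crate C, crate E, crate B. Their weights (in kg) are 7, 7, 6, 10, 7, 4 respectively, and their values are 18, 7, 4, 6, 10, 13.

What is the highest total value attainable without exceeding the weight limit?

41

crate H + crate C + crate B: weight 7 + 10 + 4 = 21 ≤ 23, value 18 + 6 + 13 = 37.
crate H + crate E + crate B: weight 7 + 7 + 4 = 18 ≤ 23, value 18 + 10 + 13 = 41.
crate H + crate F + crate B: weight 7 + 7 + 4 = 18 ≤ 23, value 18 + 7 + 13 = 38.
Best is crate H, crate E, and crate B with total value 41.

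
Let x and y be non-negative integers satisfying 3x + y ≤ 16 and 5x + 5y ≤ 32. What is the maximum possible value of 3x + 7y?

42

The continuous relaxation peaks at (0, 6.4) with value 44.80; rounding to a feasible lattice point costs some objective.
(x,y)=(0,6): 3·0+1·6=6≤16, 5·0+5·6=30≤32, objective 42.
(x,y)=(1,5): 3·1+1·5=8≤16, 5·1+5·5=30≤32, objective 38.
Maximum is 42 at (x,y)=(0,6).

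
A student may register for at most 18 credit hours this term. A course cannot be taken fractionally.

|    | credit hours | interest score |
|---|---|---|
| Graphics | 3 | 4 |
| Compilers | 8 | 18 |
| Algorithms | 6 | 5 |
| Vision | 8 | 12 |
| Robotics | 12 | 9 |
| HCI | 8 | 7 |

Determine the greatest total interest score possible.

30

Take Compilers and Vision: credit hours 8 + 8 = 16 ≤ 18, interest score 18 + 12 = 30.
No other feasible combination does better.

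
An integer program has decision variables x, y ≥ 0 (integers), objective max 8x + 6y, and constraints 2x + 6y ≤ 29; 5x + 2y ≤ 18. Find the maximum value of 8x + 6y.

40

Relaxing integrality, the LP optimum is 40.54 at (x,y) = (1.92, 4.19), which is not an integer point.
(x,y)=(2,4): 2·2+6·4=28≤29, 5·2+2·4=18≤18, objective 40.
(x,y)=(2,3): 2·2+6·3=22≤29, 5·2+2·3=16≤18, objective 34.
(x,y)=(1,4): 2·1+6·4=26≤29, 5·1+2·4=13≤18, objective 32.
Maximum is 40 at (x,y)=(2,4).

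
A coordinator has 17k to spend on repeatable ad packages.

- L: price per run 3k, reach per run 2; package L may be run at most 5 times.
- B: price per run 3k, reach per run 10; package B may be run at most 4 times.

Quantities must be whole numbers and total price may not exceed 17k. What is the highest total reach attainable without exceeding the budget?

Take 1×L and 4×B: price 15 ≤ 17, reach 1·2 + 4·10 = 42.
B has the best ratio (10/3) and is taken to its limit of 4; remaining capacity is filled optimally with the others.

42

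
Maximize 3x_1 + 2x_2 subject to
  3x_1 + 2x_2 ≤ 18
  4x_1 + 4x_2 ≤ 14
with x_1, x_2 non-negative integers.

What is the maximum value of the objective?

9

Relaxing integrality, the LP optimum is 10.50 at (x_1,x_2) = (3.5, 0), which is not an integer point.
(x_1,x_2)=(3,0): 3·3+2·0=9≤18, 4·3+4·0=12≤14, objective 9.
(x_1,x_2)=(2,1): 3·2+2·1=8≤18, 4·2+4·1=12≤14, objective 8.
(x_1,x_2)=(2,0): 3·2+2·0=6≤18, 4·2+4·0=8≤14, objective 6.
No feasible integer point exceeds 9.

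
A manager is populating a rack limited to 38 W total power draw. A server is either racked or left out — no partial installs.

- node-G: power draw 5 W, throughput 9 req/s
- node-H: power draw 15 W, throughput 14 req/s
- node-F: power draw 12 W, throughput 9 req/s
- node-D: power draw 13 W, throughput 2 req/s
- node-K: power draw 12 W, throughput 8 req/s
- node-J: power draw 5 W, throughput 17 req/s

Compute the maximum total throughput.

Treat it as a binary knapsack problem.
Allowing fractional choices, the relaxed optimum would be about 49.7, but servers are indivisible.
node-G + node-F + node-K + node-J: power draw 5 + 12 + 12 + 5 = 34 ≤ 38, throughput 9 + 9 + 8 + 17 = 43.
node-G + node-H + node-F + node-J: power draw 5 + 15 + 12 + 5 = 37 ≤ 38, throughput 9 + 14 + 9 + 17 = 49.
node-G + node-H + node-K + node-J: power draw 5 + 15 + 12 + 5 = 37 ≤ 38, throughput 9 + 14 + 8 + 17 = 48.
Best is node-G, node-H, node-F, and node-J with total throughput 49.

49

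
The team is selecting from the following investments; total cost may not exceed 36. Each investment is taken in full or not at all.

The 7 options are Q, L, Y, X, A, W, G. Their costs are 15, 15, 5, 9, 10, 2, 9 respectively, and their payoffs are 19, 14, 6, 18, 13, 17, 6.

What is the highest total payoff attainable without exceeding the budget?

L + X + A + W: cost 15 + 9 + 10 + 2 = 36 ≤ 36, payoff 14 + 18 + 13 + 17 = 62.
Q + X + A + W: cost 15 + 9 + 10 + 2 = 36 ≤ 36, payoff 19 + 18 + 13 + 17 = 67.
Best is Q, X, A, and W with total payoff 67.

67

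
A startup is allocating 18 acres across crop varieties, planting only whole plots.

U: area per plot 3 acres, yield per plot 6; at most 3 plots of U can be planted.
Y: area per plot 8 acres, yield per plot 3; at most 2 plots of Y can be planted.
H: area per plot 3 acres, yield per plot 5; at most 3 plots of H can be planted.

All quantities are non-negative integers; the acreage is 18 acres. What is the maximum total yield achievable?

33

3×U and 2×H: area 15 ≤ 18, yield 3·6 + 2·5 = 28.
3×U and 3×H: area 18 ≤ 18, yield 3·6 + 3·5 = 33.
Best is 33.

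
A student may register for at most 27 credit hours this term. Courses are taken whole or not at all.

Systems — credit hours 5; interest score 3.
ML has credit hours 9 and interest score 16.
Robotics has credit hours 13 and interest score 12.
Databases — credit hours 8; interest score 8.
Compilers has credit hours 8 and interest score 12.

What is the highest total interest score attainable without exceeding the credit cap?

Take ML, Databases, and Compilers: credit hours 9 + 8 + 8 = 25 ≤ 27, interest score 16 + 8 + 12 = 36.
No other feasible combination does better.

36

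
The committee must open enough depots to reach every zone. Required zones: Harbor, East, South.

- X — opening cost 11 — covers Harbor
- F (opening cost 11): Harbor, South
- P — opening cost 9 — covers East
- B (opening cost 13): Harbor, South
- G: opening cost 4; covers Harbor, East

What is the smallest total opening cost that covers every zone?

Choose F and G: together they cover Harbor, East, South — every zone.
Total opening cost: 11 + 4 = 15.
No cover costs less than 15.

15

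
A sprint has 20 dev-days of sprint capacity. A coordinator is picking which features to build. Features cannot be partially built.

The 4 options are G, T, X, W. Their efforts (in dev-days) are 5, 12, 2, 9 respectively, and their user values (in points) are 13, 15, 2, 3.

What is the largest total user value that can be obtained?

30

Allowing fractional choices, the relaxed optimum would be about 30.3, but features are indivisible.
G + T: effort 5 + 12 = 17 ≤ 20, user value 13 + 15 = 28.
G + T + X: effort 5 + 12 + 2 = 19 ≤ 20, user value 13 + 15 + 2 = 30.
Best is G, T, and X with total user value 30.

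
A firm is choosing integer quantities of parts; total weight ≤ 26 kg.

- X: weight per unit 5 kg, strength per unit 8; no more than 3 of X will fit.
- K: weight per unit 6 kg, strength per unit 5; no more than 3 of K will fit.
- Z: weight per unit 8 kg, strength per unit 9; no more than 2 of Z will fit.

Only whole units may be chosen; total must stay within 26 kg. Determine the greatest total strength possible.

34

This is a bounded integer knapsack.
Take 2×X and 2×Z: weight 26 ≤ 26, strength 2·8 + 2·9 = 34.
No other integer combination yields more.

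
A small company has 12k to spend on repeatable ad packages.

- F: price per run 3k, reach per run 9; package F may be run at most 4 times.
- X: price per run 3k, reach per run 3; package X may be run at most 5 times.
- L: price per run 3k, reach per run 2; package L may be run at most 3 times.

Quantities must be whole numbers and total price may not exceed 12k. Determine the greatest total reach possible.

4×F: price 12 ≤ 12, reach 4·9 = 36.
3×F and 1×X: price 12 ≤ 12, reach 3·9 + 1·3 = 30.
Best is 36.

36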